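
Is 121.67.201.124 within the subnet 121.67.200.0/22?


Subnet network: 121.67.200.0
Test IP AND mask: 121.67.200.0
Yes, 121.67.201.124 is in 121.67.200.0/22


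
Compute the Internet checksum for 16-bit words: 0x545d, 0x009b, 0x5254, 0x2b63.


Sum all words (with carry folding):
+ 0x545d = 0x545d
+ 0x009b = 0x54f8
+ 0x5254 = 0xa74c
+ 0x2b63 = 0xd2af
One's complement: ~0xd2af
Checksum = 0x2d50


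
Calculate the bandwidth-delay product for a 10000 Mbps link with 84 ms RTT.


BDP = bandwidth * RTT
= 10000 Mbps * 84 ms
= 10000 * 1e6 * 84 / 1000 bits
= 840000000 bits
= 105000000 bytes
= 102539.0625 KB
BDP = 840000000 bits (105000000 bytes)


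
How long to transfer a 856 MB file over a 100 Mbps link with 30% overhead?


Effective throughput = 100 * (1 - 30/100) = 70 Mbps
File size in Mb = 856 * 8 = 6848 Mb
Time = 6848 / 70
Time = 97.8286 seconds


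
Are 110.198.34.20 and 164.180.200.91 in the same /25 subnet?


Mask: 255.255.255.128
110.198.34.20 AND mask = 110.198.34.0
164.180.200.91 AND mask = 164.180.200.0
No, different subnets (110.198.34.0 vs 164.180.200.0)


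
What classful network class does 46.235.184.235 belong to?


First octet: 46
Binary: 00101110
0xxxxxxx -> Class A (1-126)
Class A, default mask 255.0.0.0 (/8)


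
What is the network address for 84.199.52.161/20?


IP:   01010100.11000111.00110100.10100001
Mask: 11111111.11111111.11110000.00000000
AND operation:
Net:  01010100.11000111.00110000.00000000
Network: 84.199.48.0/20


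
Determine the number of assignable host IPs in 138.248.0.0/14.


Host bits = 32 - 14 = 18
Total addresses = 2^18 = 262144
Usable = total - 2 (network and broadcast)
Usable hosts: 262142


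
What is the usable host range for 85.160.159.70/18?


Network: 85.160.128.0
Broadcast: 85.160.191.255
First usable = network + 1
Last usable = broadcast - 1
Range: 85.160.128.1 to 85.160.191.254


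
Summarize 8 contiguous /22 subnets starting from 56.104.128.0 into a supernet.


Original prefix: /22
Number of subnets: 8 = 2^3
New prefix = 22 - 3 = 19
Supernet: 56.104.128.0/19


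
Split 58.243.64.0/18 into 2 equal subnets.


New prefix = 18 + 1 = 19
Each subnet has 8192 addresses
  58.243.64.0/19
  58.243.96.0/19
Subnets: 58.243.64.0/19, 58.243.96.0/19


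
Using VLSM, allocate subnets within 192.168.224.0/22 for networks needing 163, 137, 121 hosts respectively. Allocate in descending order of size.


163 hosts -> /24 (254 usable): 192.168.224.0/24
137 hosts -> /24 (254 usable): 192.168.225.0/24
121 hosts -> /25 (126 usable): 192.168.226.0/25
Allocation: 192.168.224.0/24 (163 hosts, 254 usable); 192.168.225.0/24 (137 hosts, 254 usable); 192.168.226.0/25 (121 hosts, 126 usable)


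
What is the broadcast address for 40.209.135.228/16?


Network: 40.209.0.0/16
Host bits = 16
Set all host bits to 1:
Broadcast: 40.209.255.255


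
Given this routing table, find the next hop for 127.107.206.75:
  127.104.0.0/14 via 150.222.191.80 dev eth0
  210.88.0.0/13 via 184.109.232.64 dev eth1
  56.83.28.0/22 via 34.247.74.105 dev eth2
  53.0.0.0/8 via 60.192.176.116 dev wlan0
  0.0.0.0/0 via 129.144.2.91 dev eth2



Longest prefix match for 127.107.206.75:
  /14 127.104.0.0: MATCH
  /13 210.88.0.0: no
  /22 56.83.28.0: no
  /8 53.0.0.0: no
  /0 0.0.0.0: MATCH
Selected: next-hop 150.222.191.80 via eth0 (matched /14)


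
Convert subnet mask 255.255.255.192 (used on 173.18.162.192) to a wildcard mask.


Subnet mask: 255.255.255.192
Wildcard = 255.255.255.255 - subnet mask
255 - 255 = 0
255 - 255 = 0
255 - 255 = 0
255 - 192 = 63
Wildcard: 0.0.0.63


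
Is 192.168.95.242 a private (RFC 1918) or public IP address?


RFC 1918 private ranges:
  10.0.0.0/8 (10.0.0.0 - 10.255.255.255)
  172.16.0.0/12 (172.16.0.0 - 172.31.255.255)
  192.168.0.0/16 (192.168.0.0 - 192.168.255.255)
Private (in 192.168.0.0/16)


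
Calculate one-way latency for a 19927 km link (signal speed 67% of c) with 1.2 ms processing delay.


Speed = 0.67 * 3e5 km/s = 201000 km/s
Propagation delay = 19927 / 201000 = 0.0991 s = 99.1393 ms
Processing delay = 1.2 ms
Total one-way latency = 100.3393 ms


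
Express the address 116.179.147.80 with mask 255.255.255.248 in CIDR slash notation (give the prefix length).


Binary: 11111111.11111111.11111111.11111000
Count leading 1s
Prefix: /29


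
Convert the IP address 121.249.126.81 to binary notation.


121 = 01111001
249 = 11111001
126 = 01111110
81 = 01010001
Binary: 01111001.11111001.01111110.01010001


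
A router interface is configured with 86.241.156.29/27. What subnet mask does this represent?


/27 means 27 network bits, 5 host bits
Binary: 11111111111111111111111111100000
Mask: 255.255.255.224


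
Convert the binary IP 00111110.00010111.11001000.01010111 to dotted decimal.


00111110 = 62
00010111 = 23
11001000 = 200
01010111 = 87
IP: 62.23.200.87


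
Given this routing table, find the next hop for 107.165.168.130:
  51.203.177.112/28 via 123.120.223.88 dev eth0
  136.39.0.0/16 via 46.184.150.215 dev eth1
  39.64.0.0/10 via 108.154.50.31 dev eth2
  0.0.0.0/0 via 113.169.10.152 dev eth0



Longest prefix match for 107.165.168.130:
  /28 51.203.177.112: no
  /16 136.39.0.0: no
  /10 39.64.0.0: no
  /0 0.0.0.0: MATCH
Selected: next-hop 113.169.10.152 via eth0 (matched /0)


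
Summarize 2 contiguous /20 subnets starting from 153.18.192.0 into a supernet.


Original prefix: /20
Number of subnets: 2 = 2^1
New prefix = 20 - 1 = 19
Supernet: 153.18.192.0/19


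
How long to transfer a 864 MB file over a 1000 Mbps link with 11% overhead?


Effective throughput = 1000 * (1 - 11/100) = 890 Mbps
File size in Mb = 864 * 8 = 6912 Mb
Time = 6912 / 890
Time = 7.7663 seconds


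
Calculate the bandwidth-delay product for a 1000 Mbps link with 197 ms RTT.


BDP = bandwidth * RTT
= 1000 Mbps * 197 ms
= 1000 * 1e6 * 197 / 1000 bits
= 197000000 bits
= 24625000 bytes
= 24047.8516 KB
BDP = 197000000 bits (24625000 bytes)


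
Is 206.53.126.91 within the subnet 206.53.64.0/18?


Subnet network: 206.53.64.0
Test IP AND mask: 206.53.64.0
Yes, 206.53.126.91 is in 206.53.64.0/18


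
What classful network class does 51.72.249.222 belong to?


First octet: 51
Binary: 00110011
0xxxxxxx -> Class A (1-126)
Class A, default mask 255.0.0.0 (/8)


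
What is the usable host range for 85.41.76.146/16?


Network: 85.41.0.0
Broadcast: 85.41.255.255
First usable = network + 1
Last usable = broadcast - 1
Range: 85.41.0.1 to 85.41.255.254


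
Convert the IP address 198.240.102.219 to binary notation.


198 = 11000110
240 = 11110000
102 = 01100110
219 = 11011011
Binary: 11000110.11110000.01100110.11011011


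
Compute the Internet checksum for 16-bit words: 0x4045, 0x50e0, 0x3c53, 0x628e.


Sum all words (with carry folding):
+ 0x4045 = 0x4045
+ 0x50e0 = 0x9125
+ 0x3c53 = 0xcd78
+ 0x628e = 0x3007
One's complement: ~0x3007
Checksum = 0xcff8


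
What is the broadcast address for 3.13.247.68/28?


Network: 3.13.247.64/28
Host bits = 4
Set all host bits to 1:
Broadcast: 3.13.247.79


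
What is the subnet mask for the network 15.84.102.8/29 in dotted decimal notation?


/29 means 29 network bits, 3 host bits
Binary: 11111111111111111111111111111000
Mask: 255.255.255.248


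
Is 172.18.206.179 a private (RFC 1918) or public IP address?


RFC 1918 private ranges:
  10.0.0.0/8 (10.0.0.0 - 10.255.255.255)
  172.16.0.0/12 (172.16.0.0 - 172.31.255.255)
  192.168.0.0/16 (192.168.0.0 - 192.168.255.255)
Private (in 172.16.0.0/12)


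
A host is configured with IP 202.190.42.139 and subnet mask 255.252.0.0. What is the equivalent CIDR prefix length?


Binary: 11111111.11111100.00000000.00000000
Count leading 1s
Prefix: /14


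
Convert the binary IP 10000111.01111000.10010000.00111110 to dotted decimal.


10000111 = 135
01111000 = 120
10010000 = 144
00111110 = 62
IP: 135.120.144.62


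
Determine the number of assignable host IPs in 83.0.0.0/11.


Host bits = 32 - 11 = 21
Total addresses = 2^21 = 2097152
Usable = total - 2 (network and broadcast)
Usable hosts: 2097150


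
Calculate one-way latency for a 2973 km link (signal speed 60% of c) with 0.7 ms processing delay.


Speed = 0.6 * 3e5 km/s = 180000 km/s
Propagation delay = 2973 / 180000 = 0.0165 s = 16.5167 ms
Processing delay = 0.7 ms
Total one-way latency = 17.2167 ms


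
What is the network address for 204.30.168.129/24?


IP:   11001100.00011110.10101000.10000001
Mask: 11111111.11111111.11111111.00000000
AND operation:
Net:  11001100.00011110.10101000.00000000
Network: 204.30.168.0/24


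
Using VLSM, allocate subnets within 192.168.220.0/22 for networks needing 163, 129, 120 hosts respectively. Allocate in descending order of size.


163 hosts -> /24 (254 usable): 192.168.220.0/24
129 hosts -> /24 (254 usable): 192.168.221.0/24
120 hosts -> /25 (126 usable): 192.168.222.0/25
Allocation: 192.168.220.0/24 (163 hosts, 254 usable); 192.168.221.0/24 (129 hosts, 254 usable); 192.168.222.0/25 (120 hosts, 126 usable)


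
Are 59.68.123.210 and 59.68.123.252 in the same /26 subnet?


Mask: 255.255.255.192
59.68.123.210 AND mask = 59.68.123.192
59.68.123.252 AND mask = 59.68.123.192
Yes, same subnet (59.68.123.192)


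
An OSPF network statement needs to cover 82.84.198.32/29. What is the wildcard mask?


Subnet mask: 255.255.255.248
Wildcard = 255.255.255.255 - subnet mask
255 - 255 = 0
255 - 255 = 0
255 - 255 = 0
255 - 248 = 7
Wildcard: 0.0.0.7


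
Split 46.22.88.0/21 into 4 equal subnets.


New prefix = 21 + 2 = 23
Each subnet has 512 addresses
  46.22.88.0/23
  46.22.90.0/23
  46.22.92.0/23
  46.22.94.0/23
Subnets: 46.22.88.0/23, 46.22.90.0/23, 46.22.92.0/23, 46.22.94.0/23


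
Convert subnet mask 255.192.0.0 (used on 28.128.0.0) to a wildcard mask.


Subnet mask: 255.192.0.0
Wildcard = 255.255.255.255 - subnet mask
255 - 255 = 0
255 - 192 = 63
255 - 0 = 255
255 - 0 = 255
Wildcard: 0.63.255.255


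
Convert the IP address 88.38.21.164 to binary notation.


88 = 01011000
38 = 00100110
21 = 00010101
164 = 10100100
Binary: 01011000.00100110.00010101.10100100


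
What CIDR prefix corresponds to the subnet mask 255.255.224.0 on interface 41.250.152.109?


Binary: 11111111.11111111.11100000.00000000
Count leading 1s
Prefix: /19


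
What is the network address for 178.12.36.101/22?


IP:   10110010.00001100.00100100.01100101
Mask: 11111111.11111111.11111100.00000000
AND operation:
Net:  10110010.00001100.00100100.00000000
Network: 178.12.36.0/22


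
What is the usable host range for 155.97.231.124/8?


Network: 155.0.0.0
Broadcast: 155.255.255.255
First usable = network + 1
Last usable = broadcast - 1
Range: 155.0.0.1 to 155.255.255.254


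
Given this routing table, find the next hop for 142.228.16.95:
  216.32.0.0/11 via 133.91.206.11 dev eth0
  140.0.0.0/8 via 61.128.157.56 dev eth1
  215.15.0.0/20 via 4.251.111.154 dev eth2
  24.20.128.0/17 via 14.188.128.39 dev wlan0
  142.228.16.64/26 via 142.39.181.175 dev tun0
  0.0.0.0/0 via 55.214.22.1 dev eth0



Longest prefix match for 142.228.16.95:
  /11 216.32.0.0: no
  /8 140.0.0.0: no
  /20 215.15.0.0: no
  /17 24.20.128.0: no
  /26 142.228.16.64: MATCH
  /0 0.0.0.0: MATCH
Selected: next-hop 142.39.181.175 via tun0 (matched /26)


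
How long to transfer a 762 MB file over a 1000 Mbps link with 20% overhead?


Effective throughput = 1000 * (1 - 20/100) = 800 Mbps
File size in Mb = 762 * 8 = 6096 Mb
Time = 6096 / 800
Time = 7.62 seconds


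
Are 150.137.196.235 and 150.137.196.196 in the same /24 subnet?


Mask: 255.255.255.0
150.137.196.235 AND mask = 150.137.196.0
150.137.196.196 AND mask = 150.137.196.0
Yes, same subnet (150.137.196.0)


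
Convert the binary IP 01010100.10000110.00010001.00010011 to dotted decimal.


01010100 = 84
10000110 = 134
00010001 = 17
00010011 = 19
IP: 84.134.17.19


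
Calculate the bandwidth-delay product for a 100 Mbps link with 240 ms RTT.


BDP = bandwidth * RTT
= 100 Mbps * 240 ms
= 100 * 1e6 * 240 / 1000 bits
= 24000000 bits
= 3000000 bytes
= 2929.6875 KB
BDP = 24000000 bits (3000000 bytes)


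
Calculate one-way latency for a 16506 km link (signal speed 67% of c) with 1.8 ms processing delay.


Speed = 0.67 * 3e5 km/s = 201000 km/s
Propagation delay = 16506 / 201000 = 0.0821 s = 82.1194 ms
Processing delay = 1.8 ms
Total one-way latency = 83.9194 ms


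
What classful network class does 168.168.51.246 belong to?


First octet: 168
Binary: 10101000
10xxxxxx -> Class B (128-191)
Class B, default mask 255.255.0.0 (/16)


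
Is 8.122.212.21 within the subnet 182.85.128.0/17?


Subnet network: 182.85.128.0
Test IP AND mask: 8.122.128.0
No, 8.122.212.21 is not in 182.85.128.0/17


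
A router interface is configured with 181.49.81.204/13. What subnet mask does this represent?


/13 means 13 network bits, 19 host bits
Binary: 11111111111110000000000000000000
Mask: 255.248.0.0


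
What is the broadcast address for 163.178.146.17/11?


Network: 163.160.0.0/11
Host bits = 21
Set all host bits to 1:
Broadcast: 163.191.255.255


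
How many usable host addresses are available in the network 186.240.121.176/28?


Host bits = 32 - 28 = 4
Total addresses = 2^4 = 16
Usable = total - 2 (network and broadcast)
Usable hosts: 14


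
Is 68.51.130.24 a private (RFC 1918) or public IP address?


RFC 1918 private ranges:
  10.0.0.0/8 (10.0.0.0 - 10.255.255.255)
  172.16.0.0/12 (172.16.0.0 - 172.31.255.255)
  192.168.0.0/16 (192.168.0.0 - 192.168.255.255)
Public (not in any RFC 1918 range)


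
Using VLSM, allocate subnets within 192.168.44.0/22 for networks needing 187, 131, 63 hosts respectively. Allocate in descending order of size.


187 hosts -> /24 (254 usable): 192.168.44.0/24
131 hosts -> /24 (254 usable): 192.168.45.0/24
63 hosts -> /25 (126 usable): 192.168.46.0/25
Allocation: 192.168.44.0/24 (187 hosts, 254 usable); 192.168.45.0/24 (131 hosts, 254 usable); 192.168.46.0/25 (63 hosts, 126 usable)


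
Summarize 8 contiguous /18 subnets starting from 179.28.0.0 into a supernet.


Original prefix: /18
Number of subnets: 8 = 2^3
New prefix = 18 - 3 = 15
Supernet: 179.28.0.0/15


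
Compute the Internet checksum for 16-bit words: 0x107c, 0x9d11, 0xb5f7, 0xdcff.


Sum all words (with carry folding):
+ 0x107c = 0x107c
+ 0x9d11 = 0xad8d
+ 0xb5f7 = 0x6385
+ 0xdcff = 0x4085
One's complement: ~0x4085
Checksum = 0xbf7a


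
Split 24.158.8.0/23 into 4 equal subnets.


New prefix = 23 + 2 = 25
Each subnet has 128 addresses
  24.158.8.0/25
  24.158.8.128/25
  24.158.9.0/25
  24.158.9.128/25
Subnets: 24.158.8.0/25, 24.158.8.128/25, 24.158.9.0/25, 24.158.9.128/25


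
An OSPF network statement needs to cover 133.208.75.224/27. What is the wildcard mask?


Subnet mask: 255.255.255.224
Wildcard = 255.255.255.255 - subnet mask
255 - 255 = 0
255 - 255 = 0
255 - 255 = 0
255 - 224 = 31
Wildcard: 0.0.0.31


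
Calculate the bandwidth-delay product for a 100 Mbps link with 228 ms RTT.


BDP = bandwidth * RTT
= 100 Mbps * 228 ms
= 100 * 1e6 * 228 / 1000 bits
= 22800000 bits
= 2850000 bytes
= 2783.2031 KB
BDP = 22800000 bits (2850000 bytes)


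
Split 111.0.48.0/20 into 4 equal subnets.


New prefix = 20 + 2 = 22
Each subnet has 1024 addresses
  111.0.48.0/22
  111.0.52.0/22
  111.0.56.0/22
  111.0.60.0/22
Subnets: 111.0.48.0/22, 111.0.52.0/22, 111.0.56.0/22, 111.0.60.0/22


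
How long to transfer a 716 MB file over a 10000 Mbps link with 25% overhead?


Effective throughput = 10000 * (1 - 25/100) = 7500 Mbps
File size in Mb = 716 * 8 = 5728 Mb
Time = 5728 / 7500
Time = 0.7637 seconds


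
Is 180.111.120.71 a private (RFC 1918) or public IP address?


RFC 1918 private ranges:
  10.0.0.0/8 (10.0.0.0 - 10.255.255.255)
  172.16.0.0/12 (172.16.0.0 - 172.31.255.255)
  192.168.0.0/16 (192.168.0.0 - 192.168.255.255)
Public (not in any RFC 1918 range)


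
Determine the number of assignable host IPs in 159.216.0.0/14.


Host bits = 32 - 14 = 18
Total addresses = 2^18 = 262144
Usable = total - 2 (network and broadcast)
Usable hosts: 262142


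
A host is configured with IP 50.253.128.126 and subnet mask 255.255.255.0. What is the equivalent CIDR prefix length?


Binary: 11111111.11111111.11111111.00000000
Count leading 1s
Prefix: /24


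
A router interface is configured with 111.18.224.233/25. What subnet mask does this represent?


/25 means 25 network bits, 7 host bits
Binary: 11111111111111111111111110000000
Mask: 255.255.255.128


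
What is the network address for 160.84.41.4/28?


IP:   10100000.01010100.00101001.00000100
Mask: 11111111.11111111.11111111.11110000
AND operation:
Net:  10100000.01010100.00101001.00000000
Network: 160.84.41.0/28


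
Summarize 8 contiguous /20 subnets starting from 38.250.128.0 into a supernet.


Original prefix: /20
Number of subnets: 8 = 2^3
New prefix = 20 - 3 = 17
Supernet: 38.250.128.0/17


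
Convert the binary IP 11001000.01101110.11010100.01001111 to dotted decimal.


11001000 = 200
01101110 = 110
11010100 = 212
01001111 = 79
IP: 200.110.212.79


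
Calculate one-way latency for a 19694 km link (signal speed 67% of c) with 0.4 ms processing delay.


Speed = 0.67 * 3e5 km/s = 201000 km/s
Propagation delay = 19694 / 201000 = 0.098 s = 97.9801 ms
Processing delay = 0.4 ms
Total one-way latency = 98.3801 ms


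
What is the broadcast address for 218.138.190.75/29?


Network: 218.138.190.72/29
Host bits = 3
Set all host bits to 1:
Broadcast: 218.138.190.79


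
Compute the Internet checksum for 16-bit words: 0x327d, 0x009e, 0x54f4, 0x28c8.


Sum all words (with carry folding):
+ 0x327d = 0x327d
+ 0x009e = 0x331b
+ 0x54f4 = 0x880f
+ 0x28c8 = 0xb0d7
One's complement: ~0xb0d7
Checksum = 0x4f28


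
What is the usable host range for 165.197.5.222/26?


Network: 165.197.5.192
Broadcast: 165.197.5.255
First usable = network + 1
Last usable = broadcast - 1
Range: 165.197.5.193 to 165.197.5.254


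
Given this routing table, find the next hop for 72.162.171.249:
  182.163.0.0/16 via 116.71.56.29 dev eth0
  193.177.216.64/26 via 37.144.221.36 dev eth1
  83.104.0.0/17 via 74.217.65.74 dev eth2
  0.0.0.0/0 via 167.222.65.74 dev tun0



Longest prefix match for 72.162.171.249:
  /16 182.163.0.0: no
  /26 193.177.216.64: no
  /17 83.104.0.0: no
  /0 0.0.0.0: MATCH
Selected: next-hop 167.222.65.74 via tun0 (matched /0)


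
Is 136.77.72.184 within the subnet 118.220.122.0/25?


Subnet network: 118.220.122.0
Test IP AND mask: 136.77.72.128
No, 136.77.72.184 is not in 118.220.122.0/25


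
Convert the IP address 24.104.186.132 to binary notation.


24 = 00011000
104 = 01101000
186 = 10111010
132 = 10000100
Binary: 00011000.01101000.10111010.10000100


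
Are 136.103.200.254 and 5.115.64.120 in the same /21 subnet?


Mask: 255.255.248.0
136.103.200.254 AND mask = 136.103.200.0
5.115.64.120 AND mask = 5.115.64.0
No, different subnets (136.103.200.0 vs 5.115.64.0)


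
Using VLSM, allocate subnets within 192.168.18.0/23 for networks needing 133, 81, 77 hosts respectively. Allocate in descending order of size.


133 hosts -> /24 (254 usable): 192.168.18.0/24
81 hosts -> /25 (126 usable): 192.168.19.0/25
77 hosts -> /25 (126 usable): 192.168.19.128/25
Allocation: 192.168.18.0/24 (133 hosts, 254 usable); 192.168.19.0/25 (81 hosts, 126 usable); 192.168.19.128/25 (77 hosts, 126 usable)


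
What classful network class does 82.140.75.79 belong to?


First octet: 82
Binary: 01010010
0xxxxxxx -> Class A (1-126)
Class A, default mask 255.0.0.0 (/8)


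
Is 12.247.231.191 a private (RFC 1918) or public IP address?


RFC 1918 private ranges:
  10.0.0.0/8 (10.0.0.0 - 10.255.255.255)
  172.16.0.0/12 (172.16.0.0 - 172.31.255.255)
  192.168.0.0/16 (192.168.0.0 - 192.168.255.255)
Public (not in any RFC 1918 range)


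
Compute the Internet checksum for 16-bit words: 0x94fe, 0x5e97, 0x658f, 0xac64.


Sum all words (with carry folding):
+ 0x94fe = 0x94fe
+ 0x5e97 = 0xf395
+ 0x658f = 0x5925
+ 0xac64 = 0x058a
One's complement: ~0x058a
Checksum = 0xfa75


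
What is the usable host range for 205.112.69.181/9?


Network: 205.0.0.0
Broadcast: 205.127.255.255
First usable = network + 1
Last usable = broadcast - 1
Range: 205.0.0.1 to 205.127.255.254


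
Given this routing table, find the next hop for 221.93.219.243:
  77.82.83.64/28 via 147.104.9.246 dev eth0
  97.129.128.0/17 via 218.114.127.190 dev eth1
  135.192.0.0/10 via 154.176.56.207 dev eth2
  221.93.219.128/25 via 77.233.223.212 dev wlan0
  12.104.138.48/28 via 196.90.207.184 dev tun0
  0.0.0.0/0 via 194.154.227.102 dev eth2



Longest prefix match for 221.93.219.243:
  /28 77.82.83.64: no
  /17 97.129.128.0: no
  /10 135.192.0.0: no
  /25 221.93.219.128: MATCH
  /28 12.104.138.48: no
  /0 0.0.0.0: MATCH
Selected: next-hop 77.233.223.212 via wlan0 (matched /25)


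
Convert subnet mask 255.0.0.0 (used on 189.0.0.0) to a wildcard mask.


Subnet mask: 255.0.0.0
Wildcard = 255.255.255.255 - subnet mask
255 - 255 = 0
255 - 0 = 255
255 - 0 = 255
255 - 0 = 255
Wildcard: 0.255.255.255


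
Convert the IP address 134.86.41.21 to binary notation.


134 = 10000110
86 = 01010110
41 = 00101001
21 = 00010101
Binary: 10000110.01010110.00101001.00010101


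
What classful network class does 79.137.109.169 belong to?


First octet: 79
Binary: 01001111
0xxxxxxx -> Class A (1-126)
Class A, default mask 255.0.0.0 (/8)


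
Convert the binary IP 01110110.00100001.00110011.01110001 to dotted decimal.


01110110 = 118
00100001 = 33
00110011 = 51
01110001 = 113
IP: 118.33.51.113


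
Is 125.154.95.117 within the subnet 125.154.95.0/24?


Subnet network: 125.154.95.0
Test IP AND mask: 125.154.95.0
Yes, 125.154.95.117 is in 125.154.95.0/24


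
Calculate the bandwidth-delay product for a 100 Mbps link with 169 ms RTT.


BDP = bandwidth * RTT
= 100 Mbps * 169 ms
= 100 * 1e6 * 169 / 1000 bits
= 16900000 bits
= 2112500 bytes
= 2062.9883 KB
BDP = 16900000 bits (2112500 bytes)


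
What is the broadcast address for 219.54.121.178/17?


Network: 219.54.0.0/17
Host bits = 15
Set all host bits to 1:
Broadcast: 219.54.127.255


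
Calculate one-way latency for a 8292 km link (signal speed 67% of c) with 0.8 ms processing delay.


Speed = 0.67 * 3e5 km/s = 201000 km/s
Propagation delay = 8292 / 201000 = 0.0413 s = 41.2537 ms
Processing delay = 0.8 ms
Total one-way latency = 42.0537 ms


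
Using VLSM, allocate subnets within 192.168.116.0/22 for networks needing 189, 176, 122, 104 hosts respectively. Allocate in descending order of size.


189 hosts -> /24 (254 usable): 192.168.116.0/24
176 hosts -> /24 (254 usable): 192.168.117.0/24
122 hosts -> /25 (126 usable): 192.168.118.0/25
104 hosts -> /25 (126 usable): 192.168.118.128/25
Allocation: 192.168.116.0/24 (189 hosts, 254 usable); 192.168.117.0/24 (176 hosts, 254 usable); 192.168.118.0/25 (122 hosts, 126 usable); 192.168.118.128/25 (104 hosts, 126 usable)


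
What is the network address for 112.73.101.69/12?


IP:   01110000.01001001.01100101.01000101
Mask: 11111111.11110000.00000000.00000000
AND operation:
Net:  01110000.01000000.00000000.00000000
Network: 112.64.0.0/12


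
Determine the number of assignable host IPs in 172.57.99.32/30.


Host bits = 32 - 30 = 2
Total addresses = 2^2 = 4
Usable = total - 2 (network and broadcast)
Usable hosts: 2


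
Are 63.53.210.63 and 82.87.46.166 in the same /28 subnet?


Mask: 255.255.255.240
63.53.210.63 AND mask = 63.53.210.48
82.87.46.166 AND mask = 82.87.46.160
No, different subnets (63.53.210.48 vs 82.87.46.160)


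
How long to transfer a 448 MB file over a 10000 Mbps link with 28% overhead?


Effective throughput = 10000 * (1 - 28/100) = 7200 Mbps
File size in Mb = 448 * 8 = 3584 Mb
Time = 3584 / 7200
Time = 0.4978 seconds


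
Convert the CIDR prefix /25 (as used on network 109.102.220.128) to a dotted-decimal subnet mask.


/25 means 25 network bits, 7 host bits
Binary: 11111111111111111111111110000000
Mask: 255.255.255.128


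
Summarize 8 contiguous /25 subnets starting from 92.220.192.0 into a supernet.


Original prefix: /25
Number of subnets: 8 = 2^3
New prefix = 25 - 3 = 22
Supernet: 92.220.192.0/22


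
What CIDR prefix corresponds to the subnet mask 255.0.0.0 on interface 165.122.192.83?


Binary: 11111111.00000000.00000000.00000000
Count leading 1s
Prefix: /8


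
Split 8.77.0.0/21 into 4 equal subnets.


New prefix = 21 + 2 = 23
Each subnet has 512 addresses
  8.77.0.0/23
  8.77.2.0/23
  8.77.4.0/23
  8.77.6.0/23
Subnets: 8.77.0.0/23, 8.77.2.0/23, 8.77.4.0/23, 8.77.6.0/23


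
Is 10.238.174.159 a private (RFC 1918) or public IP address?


RFC 1918 private ranges:
  10.0.0.0/8 (10.0.0.0 - 10.255.255.255)
  172.16.0.0/12 (172.16.0.0 - 172.31.255.255)
  192.168.0.0/16 (192.168.0.0 - 192.168.255.255)
Private (in 10.0.0.0/8)


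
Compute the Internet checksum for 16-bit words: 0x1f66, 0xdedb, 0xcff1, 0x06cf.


Sum all words (with carry folding):
+ 0x1f66 = 0x1f66
+ 0xdedb = 0xfe41
+ 0xcff1 = 0xce33
+ 0x06cf = 0xd502
One's complement: ~0xd502
Checksum = 0x2afd


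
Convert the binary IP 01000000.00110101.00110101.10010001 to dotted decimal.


01000000 = 64
00110101 = 53
00110101 = 53
10010001 = 145
IP: 64.53.53.145


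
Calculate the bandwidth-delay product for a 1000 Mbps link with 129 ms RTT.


BDP = bandwidth * RTT
= 1000 Mbps * 129 ms
= 1000 * 1e6 * 129 / 1000 bits
= 129000000 bits
= 16125000 bytes
= 15747.0703 KB
BDP = 129000000 bits (16125000 bytes)


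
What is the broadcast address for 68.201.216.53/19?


Network: 68.201.192.0/19
Host bits = 13
Set all host bits to 1:
Broadcast: 68.201.223.255


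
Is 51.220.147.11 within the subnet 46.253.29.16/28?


Subnet network: 46.253.29.16
Test IP AND mask: 51.220.147.0
No, 51.220.147.11 is not in 46.253.29.16/28


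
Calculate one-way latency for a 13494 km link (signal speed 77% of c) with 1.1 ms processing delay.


Speed = 0.77 * 3e5 km/s = 231000 km/s
Propagation delay = 13494 / 231000 = 0.0584 s = 58.4156 ms
Processing delay = 1.1 ms
Total one-way latency = 59.5156 ms


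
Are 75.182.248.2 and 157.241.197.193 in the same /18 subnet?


Mask: 255.255.192.0
75.182.248.2 AND mask = 75.182.192.0
157.241.197.193 AND mask = 157.241.192.0
No, different subnets (75.182.192.0 vs 157.241.192.0)


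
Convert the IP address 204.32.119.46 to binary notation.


204 = 11001100
32 = 00100000
119 = 01110111
46 = 00101110
Binary: 11001100.00100000.01110111.00101110


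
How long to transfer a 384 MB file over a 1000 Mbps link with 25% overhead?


Effective throughput = 1000 * (1 - 25/100) = 750 Mbps
File size in Mb = 384 * 8 = 3072 Mb
Time = 3072 / 750
Time = 4.096 seconds


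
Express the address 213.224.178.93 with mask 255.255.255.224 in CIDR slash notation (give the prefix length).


Binary: 11111111.11111111.11111111.11100000
Count leading 1s
Prefix: /27


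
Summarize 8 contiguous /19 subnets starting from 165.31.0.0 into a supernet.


Original prefix: /19
Number of subnets: 8 = 2^3
New prefix = 19 - 3 = 16
Supernet: 165.31.0.0/16


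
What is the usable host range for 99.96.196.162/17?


Network: 99.96.128.0
Broadcast: 99.96.255.255
First usable = network + 1
Last usable = broadcast - 1
Range: 99.96.128.1 to 99.96.255.254


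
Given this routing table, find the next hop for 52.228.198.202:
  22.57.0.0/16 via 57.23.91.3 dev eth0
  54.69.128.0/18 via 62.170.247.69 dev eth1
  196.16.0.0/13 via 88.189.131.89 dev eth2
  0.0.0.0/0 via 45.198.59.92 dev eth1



Longest prefix match for 52.228.198.202:
  /16 22.57.0.0: no
  /18 54.69.128.0: no
  /13 196.16.0.0: no
  /0 0.0.0.0: MATCH
Selected: next-hop 45.198.59.92 via eth1 (matched /0)


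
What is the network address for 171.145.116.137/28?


IP:   10101011.10010001.01110100.10001001
Mask: 11111111.11111111.11111111.11110000
AND operation:
Net:  10101011.10010001.01110100.10000000
Network: 171.145.116.128/28


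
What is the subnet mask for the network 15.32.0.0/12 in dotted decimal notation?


/12 means 12 network bits, 20 host bits
Binary: 11111111111100000000000000000000
Mask: 255.240.0.0


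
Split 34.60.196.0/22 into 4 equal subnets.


New prefix = 22 + 2 = 24
Each subnet has 256 addresses
  34.60.196.0/24
  34.60.197.0/24
  34.60.198.0/24
  34.60.199.0/24
Subnets: 34.60.196.0/24, 34.60.197.0/24, 34.60.198.0/24, 34.60.199.0/24


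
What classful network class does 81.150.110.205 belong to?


First octet: 81
Binary: 01010001
0xxxxxxx -> Class A (1-126)
Class A, default mask 255.0.0.0 (/8)


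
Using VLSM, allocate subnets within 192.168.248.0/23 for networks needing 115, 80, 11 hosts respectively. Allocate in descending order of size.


115 hosts -> /25 (126 usable): 192.168.248.0/25
80 hosts -> /25 (126 usable): 192.168.248.128/25
11 hosts -> /28 (14 usable): 192.168.249.0/28
Allocation: 192.168.248.0/25 (115 hosts, 126 usable); 192.168.248.128/25 (80 hosts, 126 usable); 192.168.249.0/28 (11 hosts, 14 usable)


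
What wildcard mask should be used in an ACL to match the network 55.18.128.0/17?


Subnet mask: 255.255.128.0
Wildcard = 255.255.255.255 - subnet mask
255 - 255 = 0
255 - 255 = 0
255 - 128 = 127
255 - 0 = 255
Wildcard: 0.0.127.255


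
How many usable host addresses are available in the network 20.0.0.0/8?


Host bits = 32 - 8 = 24
Total addresses = 2^24 = 16777216
Usable = total - 2 (network and broadcast)
Usable hosts: 16777214


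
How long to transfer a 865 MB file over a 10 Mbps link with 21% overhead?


Effective throughput = 10 * (1 - 21/100) = 7.9 Mbps
File size in Mb = 865 * 8 = 6920 Mb
Time = 6920 / 7.9
Time = 875.9494 seconds


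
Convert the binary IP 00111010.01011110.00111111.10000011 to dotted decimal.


00111010 = 58
01011110 = 94
00111111 = 63
10000011 = 131
IP: 58.94.63.131


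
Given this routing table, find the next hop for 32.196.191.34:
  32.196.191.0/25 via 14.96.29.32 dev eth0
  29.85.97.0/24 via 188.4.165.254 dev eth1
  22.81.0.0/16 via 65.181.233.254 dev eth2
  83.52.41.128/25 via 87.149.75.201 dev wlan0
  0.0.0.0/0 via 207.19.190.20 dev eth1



Longest prefix match for 32.196.191.34:
  /25 32.196.191.0: MATCH
  /24 29.85.97.0: no
  /16 22.81.0.0: no
  /25 83.52.41.128: no
  /0 0.0.0.0: MATCH
Selected: next-hop 14.96.29.32 via eth0 (matched /25)


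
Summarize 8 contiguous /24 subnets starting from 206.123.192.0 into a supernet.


Original prefix: /24
Number of subnets: 8 = 2^3
New prefix = 24 - 3 = 21
Supernet: 206.123.192.0/21


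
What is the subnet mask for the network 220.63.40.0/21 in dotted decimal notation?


/21 means 21 network bits, 11 host bits
Binary: 11111111111111111111100000000000
Mask: 255.255.248.0


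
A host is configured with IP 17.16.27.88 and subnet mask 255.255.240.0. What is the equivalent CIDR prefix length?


Binary: 11111111.11111111.11110000.00000000
Count leading 1s
Prefix: /20


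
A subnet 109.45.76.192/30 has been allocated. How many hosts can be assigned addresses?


Host bits = 32 - 30 = 2
Total addresses = 2^2 = 4
Usable = total - 2 (network and broadcast)
Usable hosts: 2


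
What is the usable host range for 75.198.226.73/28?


Network: 75.198.226.64
Broadcast: 75.198.226.79
First usable = network + 1
Last usable = broadcast - 1
Range: 75.198.226.65 to 75.198.226.78


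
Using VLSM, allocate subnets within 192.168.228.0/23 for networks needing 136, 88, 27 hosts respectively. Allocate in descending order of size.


136 hosts -> /24 (254 usable): 192.168.228.0/24
88 hosts -> /25 (126 usable): 192.168.229.0/25
27 hosts -> /27 (30 usable): 192.168.229.128/27
Allocation: 192.168.228.0/24 (136 hosts, 254 usable); 192.168.229.0/25 (88 hosts, 126 usable); 192.168.229.128/27 (27 hosts, 30 usable)


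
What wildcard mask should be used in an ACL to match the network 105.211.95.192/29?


Subnet mask: 255.255.255.248
Wildcard = 255.255.255.255 - subnet mask
255 - 255 = 0
255 - 255 = 0
255 - 255 = 0
255 - 248 = 7
Wildcard: 0.0.0.7


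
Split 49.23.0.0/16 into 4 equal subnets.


New prefix = 16 + 2 = 18
Each subnet has 16384 addresses
  49.23.0.0/18
  49.23.64.0/18
  49.23.128.0/18
  49.23.192.0/18
Subnets: 49.23.0.0/18, 49.23.64.0/18, 49.23.128.0/18, 49.23.192.0/18


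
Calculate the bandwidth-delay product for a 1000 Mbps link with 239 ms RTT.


BDP = bandwidth * RTT
= 1000 Mbps * 239 ms
= 1000 * 1e6 * 239 / 1000 bits
= 239000000 bits
= 29875000 bytes
= 29174.8047 KB
BDP = 239000000 bits (29875000 bytes)


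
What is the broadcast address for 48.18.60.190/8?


Network: 48.0.0.0/8
Host bits = 24
Set all host bits to 1:
Broadcast: 48.255.255.255


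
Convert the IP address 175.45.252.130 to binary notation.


175 = 10101111
45 = 00101101
252 = 11111100
130 = 10000010
Binary: 10101111.00101101.11111100.10000010


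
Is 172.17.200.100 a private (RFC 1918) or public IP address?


RFC 1918 private ranges:
  10.0.0.0/8 (10.0.0.0 - 10.255.255.255)
  172.16.0.0/12 (172.16.0.0 - 172.31.255.255)
  192.168.0.0/16 (192.168.0.0 - 192.168.255.255)
Private (in 172.16.0.0/12)


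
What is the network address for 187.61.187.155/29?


IP:   10111011.00111101.10111011.10011011
Mask: 11111111.11111111.11111111.11111000
AND operation:
Net:  10111011.00111101.10111011.10011000
Network: 187.61.187.152/29


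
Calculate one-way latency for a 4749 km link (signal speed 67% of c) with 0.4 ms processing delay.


Speed = 0.67 * 3e5 km/s = 201000 km/s
Propagation delay = 4749 / 201000 = 0.0236 s = 23.6269 ms
Processing delay = 0.4 ms
Total one-way latency = 24.0269 ms


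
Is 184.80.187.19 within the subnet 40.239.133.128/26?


Subnet network: 40.239.133.128
Test IP AND mask: 184.80.187.0
No, 184.80.187.19 is not in 40.239.133.128/26


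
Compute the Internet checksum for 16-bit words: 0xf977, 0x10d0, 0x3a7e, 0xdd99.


Sum all words (with carry folding):
+ 0xf977 = 0xf977
+ 0x10d0 = 0x0a48
+ 0x3a7e = 0x44c6
+ 0xdd99 = 0x2260
One's complement: ~0x2260
Checksum = 0xdd9f


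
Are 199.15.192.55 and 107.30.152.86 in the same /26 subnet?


Mask: 255.255.255.192
199.15.192.55 AND mask = 199.15.192.0
107.30.152.86 AND mask = 107.30.152.64
No, different subnets (199.15.192.0 vs 107.30.152.64)


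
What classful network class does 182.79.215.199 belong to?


First octet: 182
Binary: 10110110
10xxxxxx -> Class B (128-191)
Class B, default mask 255.255.0.0 (/16)


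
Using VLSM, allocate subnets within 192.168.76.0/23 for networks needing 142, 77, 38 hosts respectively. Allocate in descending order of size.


142 hosts -> /24 (254 usable): 192.168.76.0/24
77 hosts -> /25 (126 usable): 192.168.77.0/25
38 hosts -> /26 (62 usable): 192.168.77.128/26
Allocation: 192.168.76.0/24 (142 hosts, 254 usable); 192.168.77.0/25 (77 hosts, 126 usable); 192.168.77.128/26 (38 hosts, 62 usable)


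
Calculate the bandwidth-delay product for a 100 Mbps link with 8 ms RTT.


BDP = bandwidth * RTT
= 100 Mbps * 8 ms
= 100 * 1e6 * 8 / 1000 bits
= 800000 bits
= 100000 bytes
= 97.6562 KB
BDP = 800000 bits (100000 bytes)


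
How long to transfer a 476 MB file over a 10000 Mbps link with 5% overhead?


Effective throughput = 10000 * (1 - 5/100) = 9500 Mbps
File size in Mb = 476 * 8 = 3808 Mb
Time = 3808 / 9500
Time = 0.4008 seconds


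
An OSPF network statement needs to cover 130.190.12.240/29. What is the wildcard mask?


Subnet mask: 255.255.255.248
Wildcard = 255.255.255.255 - subnet mask
255 - 255 = 0
255 - 255 = 0
255 - 255 = 0
255 - 248 = 7
Wildcard: 0.0.0.7


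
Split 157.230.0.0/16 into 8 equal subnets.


New prefix = 16 + 3 = 19
Each subnet has 8192 addresses
  157.230.0.0/19
  157.230.32.0/19
  157.230.64.0/19
  157.230.96.0/19
  157.230.128.0/19
  157.230.160.0/19
  157.230.192.0/19
  157.230.224.0/19
Subnets: 157.230.0.0/19, 157.230.32.0/19, 157.230.64.0/19, 157.230.96.0/19, 157.230.128.0/19, 157.230.160.0/19, 157.230.192.0/19, 157.230.224.0/19


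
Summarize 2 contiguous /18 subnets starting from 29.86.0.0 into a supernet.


Original prefix: /18
Number of subnets: 2 = 2^1
New prefix = 18 - 1 = 17
Supernet: 29.86.0.0/17


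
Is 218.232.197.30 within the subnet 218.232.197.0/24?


Subnet network: 218.232.197.0
Test IP AND mask: 218.232.197.0
Yes, 218.232.197.30 is in 218.232.197.0/24


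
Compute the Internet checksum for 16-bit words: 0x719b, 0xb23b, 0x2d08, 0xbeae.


Sum all words (with carry folding):
+ 0x719b = 0x719b
+ 0xb23b = 0x23d7
+ 0x2d08 = 0x50df
+ 0xbeae = 0x0f8e
One's complement: ~0x0f8e
Checksum = 0xf071


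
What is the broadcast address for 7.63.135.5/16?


Network: 7.63.0.0/16
Host bits = 16
Set all host bits to 1:
Broadcast: 7.63.255.255


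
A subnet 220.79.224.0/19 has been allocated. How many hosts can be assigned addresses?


Host bits = 32 - 19 = 13
Total addresses = 2^13 = 8192
Usable = total - 2 (network and broadcast)
Usable hosts: 8190


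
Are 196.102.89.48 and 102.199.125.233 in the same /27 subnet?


Mask: 255.255.255.224
196.102.89.48 AND mask = 196.102.89.32
102.199.125.233 AND mask = 102.199.125.224
No, different subnets (196.102.89.32 vs 102.199.125.224)


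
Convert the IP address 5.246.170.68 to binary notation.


5 = 00000101
246 = 11110110
170 = 10101010
68 = 01000100
Binary: 00000101.11110110.10101010.01000100


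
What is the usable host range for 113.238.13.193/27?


Network: 113.238.13.192
Broadcast: 113.238.13.223
First usable = network + 1
Last usable = broadcast - 1
Range: 113.238.13.193 to 113.238.13.222


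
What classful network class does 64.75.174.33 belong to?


First octet: 64
Binary: 01000000
0xxxxxxx -> Class A (1-126)
Class A, default mask 255.0.0.0 (/8)


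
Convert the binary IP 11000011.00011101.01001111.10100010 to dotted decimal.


11000011 = 195
00011101 = 29
01001111 = 79
10100010 = 162
IP: 195.29.79.162


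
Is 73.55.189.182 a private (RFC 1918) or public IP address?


RFC 1918 private ranges:
  10.0.0.0/8 (10.0.0.0 - 10.255.255.255)
  172.16.0.0/12 (172.16.0.0 - 172.31.255.255)
  192.168.0.0/16 (192.168.0.0 - 192.168.255.255)
Public (not in any RFC 1918 range)


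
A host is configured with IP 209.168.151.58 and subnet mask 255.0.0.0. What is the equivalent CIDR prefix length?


Binary: 11111111.00000000.00000000.00000000
Count leading 1s
Prefix: /8


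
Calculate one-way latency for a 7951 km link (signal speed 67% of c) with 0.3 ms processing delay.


Speed = 0.67 * 3e5 km/s = 201000 km/s
Propagation delay = 7951 / 201000 = 0.0396 s = 39.5572 ms
Processing delay = 0.3 ms
Total one-way latency = 39.8572 ms


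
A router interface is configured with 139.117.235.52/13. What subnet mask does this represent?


/13 means 13 network bits, 19 host bits
Binary: 11111111111110000000000000000000
Mask: 255.248.0.0


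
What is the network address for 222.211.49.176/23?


IP:   11011110.11010011.00110001.10110000
Mask: 11111111.11111111.11111110.00000000
AND operation:
Net:  11011110.11010011.00110000.00000000
Network: 222.211.48.0/23


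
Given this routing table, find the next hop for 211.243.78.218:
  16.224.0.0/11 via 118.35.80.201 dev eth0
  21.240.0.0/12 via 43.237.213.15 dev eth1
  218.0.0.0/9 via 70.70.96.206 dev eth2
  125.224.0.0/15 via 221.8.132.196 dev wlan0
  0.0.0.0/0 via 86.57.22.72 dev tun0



Longest prefix match for 211.243.78.218:
  /11 16.224.0.0: no
  /12 21.240.0.0: no
  /9 218.0.0.0: no
  /15 125.224.0.0: no
  /0 0.0.0.0: MATCH
Selected: next-hop 86.57.22.72 via tun0 (matched /0)


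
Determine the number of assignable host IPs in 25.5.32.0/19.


Host bits = 32 - 19 = 13
Total addresses = 2^13 = 8192
Usable = total - 2 (network and broadcast)
Usable hosts: 8190
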